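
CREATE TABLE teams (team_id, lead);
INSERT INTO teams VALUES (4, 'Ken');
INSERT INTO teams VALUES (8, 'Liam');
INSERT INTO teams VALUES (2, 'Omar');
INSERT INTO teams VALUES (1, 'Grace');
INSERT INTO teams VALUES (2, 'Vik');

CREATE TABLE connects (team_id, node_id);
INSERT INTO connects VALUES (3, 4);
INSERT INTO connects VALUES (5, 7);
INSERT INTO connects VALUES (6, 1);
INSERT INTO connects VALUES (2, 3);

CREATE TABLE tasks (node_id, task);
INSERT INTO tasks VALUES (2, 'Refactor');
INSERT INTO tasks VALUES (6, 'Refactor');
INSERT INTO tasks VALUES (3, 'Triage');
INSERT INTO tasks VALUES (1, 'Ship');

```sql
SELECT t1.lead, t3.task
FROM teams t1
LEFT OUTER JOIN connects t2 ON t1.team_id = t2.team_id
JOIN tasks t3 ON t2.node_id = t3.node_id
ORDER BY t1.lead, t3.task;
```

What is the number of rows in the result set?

Joins associate left-to-right: teams LEFT JOIN connects on team_id gives 5 intermediate row(s).
Then INNER JOIN `tasks t3` on node_id: keep only rows whose t2.node_id appears in t3.
Result: 2 row(s).

2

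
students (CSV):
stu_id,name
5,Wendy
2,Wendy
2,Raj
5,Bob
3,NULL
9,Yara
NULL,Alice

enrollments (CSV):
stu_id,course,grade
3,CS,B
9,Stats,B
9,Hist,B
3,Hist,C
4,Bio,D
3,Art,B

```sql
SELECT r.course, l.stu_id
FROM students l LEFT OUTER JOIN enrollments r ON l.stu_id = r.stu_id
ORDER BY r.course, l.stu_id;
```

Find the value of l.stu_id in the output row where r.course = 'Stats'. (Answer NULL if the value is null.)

9

LEFT JOIN keeps every row from `students`; unmatched rows get NULL for `enrollments`'s columns.
Matching on l.stu_id = r.stu_id. A NULL in a compared column never satisfies the condition.
Matched pairs: 5; unmatched l rows kept: 5.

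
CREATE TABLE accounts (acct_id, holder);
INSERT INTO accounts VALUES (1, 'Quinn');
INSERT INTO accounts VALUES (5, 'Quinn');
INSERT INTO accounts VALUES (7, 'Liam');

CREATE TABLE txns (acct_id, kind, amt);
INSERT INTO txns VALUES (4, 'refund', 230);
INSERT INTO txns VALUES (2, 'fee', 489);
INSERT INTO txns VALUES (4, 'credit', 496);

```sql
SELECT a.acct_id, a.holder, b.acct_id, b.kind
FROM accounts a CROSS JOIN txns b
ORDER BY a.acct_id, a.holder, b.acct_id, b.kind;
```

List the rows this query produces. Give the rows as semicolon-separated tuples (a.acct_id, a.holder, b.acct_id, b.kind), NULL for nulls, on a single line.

CROSS JOIN pairs every row of `accounts` with every row of `txns`: 3 × 3 = 9 rows.

(1, Quinn, 2, fee); (1, Quinn, 4, credit); (1, Quinn, 4, refund); (5, Quinn, 2, fee); (5, Quinn, 4, credit); (5, Quinn, 4, refund); (7, Liam, 2, fee); (7, Liam, 4, credit); (7, Liam, 4, refund)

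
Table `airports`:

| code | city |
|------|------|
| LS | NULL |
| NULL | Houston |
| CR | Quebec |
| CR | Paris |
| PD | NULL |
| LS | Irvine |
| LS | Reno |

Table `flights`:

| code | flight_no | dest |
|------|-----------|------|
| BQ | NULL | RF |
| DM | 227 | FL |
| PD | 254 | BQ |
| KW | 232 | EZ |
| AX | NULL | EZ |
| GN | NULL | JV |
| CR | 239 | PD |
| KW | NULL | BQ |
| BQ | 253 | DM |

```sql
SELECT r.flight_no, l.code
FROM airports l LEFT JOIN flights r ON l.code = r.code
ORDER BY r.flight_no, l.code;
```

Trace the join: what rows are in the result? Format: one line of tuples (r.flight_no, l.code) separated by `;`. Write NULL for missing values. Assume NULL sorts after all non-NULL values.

(239, CR); (239, CR); (254, PD); (NULL, LS); (NULL, LS); (NULL, LS); (NULL, NULL)

LEFT JOIN keeps every row from `airports`; unmatched rows get NULL for `flights`'s columns.
Matching on l.code = r.code. A NULL in a compared column never satisfies the condition.
- l[0] code=LS → no match; kept with NULLs on the r side.
- l[1] code=NULL → no match; kept with NULLs on the r side.
- l[2] code=CR → 1 match(es) in r → 1 row(s).
- l[3] code=CR → 1 match(es) in r → 1 row(s).
- l[4] code=PD → 1 match(es) in r → 1 row(s).
- l[5] code=LS → no match; kept with NULLs on the r side.
- l[6] code=LS → no match; kept with NULLs on the r side.
After projecting and ordering:
r.flight_no | l.code
239 | CR
239 | CR
254 | PD
NULL | LS
NULL | LS
NULL | LS
NULL | NULL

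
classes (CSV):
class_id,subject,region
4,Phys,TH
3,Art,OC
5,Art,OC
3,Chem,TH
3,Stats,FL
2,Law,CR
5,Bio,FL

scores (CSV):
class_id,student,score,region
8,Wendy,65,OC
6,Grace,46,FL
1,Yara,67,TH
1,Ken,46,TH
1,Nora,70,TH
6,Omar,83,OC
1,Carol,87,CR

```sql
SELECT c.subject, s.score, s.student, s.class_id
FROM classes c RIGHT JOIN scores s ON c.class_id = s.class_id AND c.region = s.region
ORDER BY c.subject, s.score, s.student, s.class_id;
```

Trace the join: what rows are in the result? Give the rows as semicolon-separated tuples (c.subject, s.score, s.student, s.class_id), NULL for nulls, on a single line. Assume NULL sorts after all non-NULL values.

(NULL, 46, Grace, 6); (NULL, 46, Ken, 1); (NULL, 65, Wendy, 8); (NULL, 67, Yara, 1); (NULL, 70, Nora, 1); (NULL, 83, Omar, 6); (NULL, 87, Carol, 1)

RIGHT JOIN keeps every row from `scores`; unmatched rows get NULL for `classes`'s columns.
Matching on c.class_id = s.class_id AND c.region = s.region.
- c (class_id=4, region=TH) has no partner in s.
- c (class_id=3, region=OC) has no partner in s.
- c (class_id=5, region=OC) has no partner in s.
- c (class_id=3, region=TH) has no partner in s.
- c (class_id=3, region=FL) has no partner in s.
- c (class_id=2, region=CR) has no partner in s.
- c (class_id=5, region=FL) has no partner in s.
- 7 row(s) from s found no c partner → padded with NULL.
After projecting and ordering:
c.subject | s.score | s.student | s.class_id
NULL | 46 | Grace | 6
NULL | 46 | Ken | 1
NULL | 65 | Wendy | 8
NULL | 67 | Yara | 1
NULL | 70 | Nora | 1
NULL | 83 | Omar | 6
NULL | 87 | Carol | 1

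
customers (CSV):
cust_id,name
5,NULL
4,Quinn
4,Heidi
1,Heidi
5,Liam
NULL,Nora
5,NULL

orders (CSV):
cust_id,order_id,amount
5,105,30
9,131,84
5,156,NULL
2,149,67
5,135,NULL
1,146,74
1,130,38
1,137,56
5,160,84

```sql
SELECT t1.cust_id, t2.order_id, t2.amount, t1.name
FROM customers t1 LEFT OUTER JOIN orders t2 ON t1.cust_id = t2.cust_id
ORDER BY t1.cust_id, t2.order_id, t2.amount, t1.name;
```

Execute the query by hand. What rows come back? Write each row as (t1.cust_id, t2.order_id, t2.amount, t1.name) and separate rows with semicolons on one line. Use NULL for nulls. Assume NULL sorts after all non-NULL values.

(1, 130, 38, Heidi); (1, 137, 56, Heidi); (1, 146, 74, Heidi); (4, NULL, NULL, Heidi); (4, NULL, NULL, Quinn); (5, 105, 30, Liam); (5, 105, 30, NULL); (5, 105, 30, NULL); (5, 135, NULL, Liam); (5, 135, NULL, NULL); (5, 135, NULL, NULL); (5, 156, NULL, Liam); (5, 156, NULL, NULL); (5, 156, NULL, NULL); (5, 160, 84, Liam); (5, 160, 84, NULL); (5, 160, 84, NULL); (NULL, NULL, NULL, Nora)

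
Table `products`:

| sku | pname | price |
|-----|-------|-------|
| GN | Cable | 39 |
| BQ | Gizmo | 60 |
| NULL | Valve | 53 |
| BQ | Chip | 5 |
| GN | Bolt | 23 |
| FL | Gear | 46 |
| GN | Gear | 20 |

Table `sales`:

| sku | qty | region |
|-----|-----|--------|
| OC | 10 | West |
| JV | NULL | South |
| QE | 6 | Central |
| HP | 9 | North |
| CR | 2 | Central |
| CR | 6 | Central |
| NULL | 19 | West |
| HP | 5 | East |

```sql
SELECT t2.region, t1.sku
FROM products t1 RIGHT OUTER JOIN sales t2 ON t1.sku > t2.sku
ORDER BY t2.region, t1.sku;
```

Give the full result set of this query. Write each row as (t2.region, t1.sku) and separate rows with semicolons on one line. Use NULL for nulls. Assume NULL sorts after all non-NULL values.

(Central, FL); (Central, FL); (Central, GN); (Central, GN); (Central, GN); (Central, GN); (Central, GN); (Central, GN); (Central, NULL); (East, NULL); (North, NULL); (South, NULL); (West, NULL); (West, NULL)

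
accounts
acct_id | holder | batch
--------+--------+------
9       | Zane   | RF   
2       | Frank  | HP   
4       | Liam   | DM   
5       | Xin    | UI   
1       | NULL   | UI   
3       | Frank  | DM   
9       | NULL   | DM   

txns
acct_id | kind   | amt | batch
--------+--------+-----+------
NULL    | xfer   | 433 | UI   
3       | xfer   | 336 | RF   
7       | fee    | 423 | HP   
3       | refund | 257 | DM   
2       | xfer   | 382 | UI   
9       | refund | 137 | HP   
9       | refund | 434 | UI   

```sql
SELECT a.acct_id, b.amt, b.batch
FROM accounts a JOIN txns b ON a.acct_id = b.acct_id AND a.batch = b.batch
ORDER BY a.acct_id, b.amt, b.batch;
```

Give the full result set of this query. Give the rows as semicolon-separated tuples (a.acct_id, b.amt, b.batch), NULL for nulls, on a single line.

INNER JOIN keeps only pairs where the ON condition holds.
Matching on a.acct_id = b.acct_id AND a.batch = b.batch. A NULL in a compared column never satisfies the condition.
- a[0] acct_id=9, batch=RF → no match; dropped.
- a[1] acct_id=2, batch=HP → no match; dropped.
- a[2] acct_id=4, batch=DM → no match; dropped.
- a[3] acct_id=5, batch=UI → no match; dropped.
- a[4] acct_id=1, batch=UI → no match; dropped.
- a[5] acct_id=3, batch=DM → 1 match(es) in b → 1 row(s).
- a[6] acct_id=9, batch=DM → no match; dropped.
After projecting and ordering:
a.acct_id | b.amt | b.batch
3 | 257 | DM

(3, 257, DM)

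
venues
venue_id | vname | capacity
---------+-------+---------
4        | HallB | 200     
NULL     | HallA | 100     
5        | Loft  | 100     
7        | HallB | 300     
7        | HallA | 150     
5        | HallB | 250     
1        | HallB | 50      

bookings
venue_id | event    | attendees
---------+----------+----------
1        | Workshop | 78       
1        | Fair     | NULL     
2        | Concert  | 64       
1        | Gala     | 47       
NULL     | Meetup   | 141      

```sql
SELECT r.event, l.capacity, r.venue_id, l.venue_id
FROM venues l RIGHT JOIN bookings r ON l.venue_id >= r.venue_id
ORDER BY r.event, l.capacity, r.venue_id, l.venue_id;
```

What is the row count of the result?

24

RIGHT JOIN keeps every row from `bookings`; unmatched rows get NULL for `venues`'s columns.
Matching on l.venue_id >= r.venue_id. A NULL in a compared column never satisfies the condition.
- l[0] venue_id=4 → 4 match(es) in r → 4 row(s).
- l[1] venue_id=NULL → no match.
- l[2] venue_id=5 → 4 match(es) in r → 4 row(s).
- l[3] venue_id=7 → 4 match(es) in r → 4 row(s).
- l[4] venue_id=7 → 4 match(es) in r → 4 row(s).
- l[5] venue_id=5 → 4 match(es) in r → 4 row(s).
- l[6] venue_id=1 → 3 match(es) in r → 3 row(s).
- 1 row(s) from r found no l partner → padded with NULL.
Total: 23 matched + 1 padded = 24 rows.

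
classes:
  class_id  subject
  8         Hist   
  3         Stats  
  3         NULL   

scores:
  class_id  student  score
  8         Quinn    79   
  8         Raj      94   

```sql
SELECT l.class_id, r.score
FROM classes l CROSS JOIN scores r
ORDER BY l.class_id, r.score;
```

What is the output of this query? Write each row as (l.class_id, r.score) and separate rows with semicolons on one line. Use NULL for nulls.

(3, 79); (3, 79); (3, 94); (3, 94); (8, 79); (8, 94)

CROSS JOIN pairs every row of `classes` with every row of `scores`: 3 × 2 = 6 rows.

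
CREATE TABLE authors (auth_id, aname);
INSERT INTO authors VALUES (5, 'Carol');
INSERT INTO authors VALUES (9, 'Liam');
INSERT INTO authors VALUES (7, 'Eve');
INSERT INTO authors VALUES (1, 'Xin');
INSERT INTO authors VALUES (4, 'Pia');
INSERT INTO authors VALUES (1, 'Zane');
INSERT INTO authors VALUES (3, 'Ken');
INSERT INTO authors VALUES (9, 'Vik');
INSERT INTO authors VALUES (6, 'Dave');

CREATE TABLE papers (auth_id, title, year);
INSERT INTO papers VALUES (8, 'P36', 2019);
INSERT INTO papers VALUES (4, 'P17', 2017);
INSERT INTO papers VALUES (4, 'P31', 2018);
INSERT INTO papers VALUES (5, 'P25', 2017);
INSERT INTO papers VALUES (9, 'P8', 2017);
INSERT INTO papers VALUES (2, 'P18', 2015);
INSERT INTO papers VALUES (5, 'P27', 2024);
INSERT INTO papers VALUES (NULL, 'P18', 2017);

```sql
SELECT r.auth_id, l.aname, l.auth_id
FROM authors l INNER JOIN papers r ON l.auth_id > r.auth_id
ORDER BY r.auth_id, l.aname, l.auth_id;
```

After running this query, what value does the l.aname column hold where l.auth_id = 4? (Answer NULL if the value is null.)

Pia

INNER JOIN keeps only pairs where the ON condition holds.
Matching on l.auth_id > r.auth_id. A NULL in a compared column never satisfies the condition.
Matched pairs: 27.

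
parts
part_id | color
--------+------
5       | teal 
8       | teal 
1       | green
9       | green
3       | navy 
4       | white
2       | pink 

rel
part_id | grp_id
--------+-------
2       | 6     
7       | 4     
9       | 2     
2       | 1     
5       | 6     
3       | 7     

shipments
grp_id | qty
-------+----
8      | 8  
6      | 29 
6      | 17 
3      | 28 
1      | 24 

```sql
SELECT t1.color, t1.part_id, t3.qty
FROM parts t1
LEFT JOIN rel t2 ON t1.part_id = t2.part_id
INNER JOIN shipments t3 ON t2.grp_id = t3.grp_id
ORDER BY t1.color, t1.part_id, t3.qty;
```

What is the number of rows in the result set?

Joins associate left-to-right: parts LEFT JOIN rel on part_id gives 8 intermediate row(s).
Then INNER JOIN `shipments t3` on grp_id: keep only rows whose t2.grp_id appears in t3.
Result: 5 row(s).

5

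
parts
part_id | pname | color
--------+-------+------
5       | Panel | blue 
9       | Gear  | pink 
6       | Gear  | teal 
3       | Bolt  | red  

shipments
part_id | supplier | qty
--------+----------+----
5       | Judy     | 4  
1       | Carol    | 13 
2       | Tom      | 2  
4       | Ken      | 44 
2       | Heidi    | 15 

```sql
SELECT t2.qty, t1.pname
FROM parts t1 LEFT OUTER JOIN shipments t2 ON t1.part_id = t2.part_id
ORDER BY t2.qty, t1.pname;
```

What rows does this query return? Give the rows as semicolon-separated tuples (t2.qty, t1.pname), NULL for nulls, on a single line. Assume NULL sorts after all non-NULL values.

LEFT JOIN keeps every row from `parts`; unmatched rows get NULL for `shipments`'s columns.
Matching on t1.part_id = t2.part_id.
- t1 (part_id=5) pairs with 1 row(s) of t2.
- t1 (part_id=9) has no partner → padded with NULL.
- t1 (part_id=6) has no partner → padded with NULL.
- t1 (part_id=3) has no partner → padded with NULL.
After projecting and ordering:
t2.qty | t1.pname
4 | Panel
NULL | Bolt
NULL | Gear
NULL | Gear

(4, Panel); (NULL, Bolt); (NULL, Gear); (NULL, Gear)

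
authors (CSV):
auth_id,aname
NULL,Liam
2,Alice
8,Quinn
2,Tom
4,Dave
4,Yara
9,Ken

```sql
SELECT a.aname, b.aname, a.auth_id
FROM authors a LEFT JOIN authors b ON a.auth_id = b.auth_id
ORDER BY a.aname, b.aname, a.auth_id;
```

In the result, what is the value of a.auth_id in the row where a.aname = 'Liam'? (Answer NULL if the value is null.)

NULL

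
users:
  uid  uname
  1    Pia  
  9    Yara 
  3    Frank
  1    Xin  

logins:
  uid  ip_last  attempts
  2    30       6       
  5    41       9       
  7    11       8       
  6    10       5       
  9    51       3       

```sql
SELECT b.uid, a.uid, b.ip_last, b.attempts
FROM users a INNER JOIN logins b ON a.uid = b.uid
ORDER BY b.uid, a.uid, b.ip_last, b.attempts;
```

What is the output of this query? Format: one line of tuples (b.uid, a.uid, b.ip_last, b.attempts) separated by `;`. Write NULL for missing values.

(9, 9, 51, 3)

INNER JOIN keeps only pairs where the ON condition holds.
Matching on a.uid = b.uid.
- a row (uid=1): no match → dropped.
- a row (uid=9): matches 1 b row(s) → 1 output row(s).
- a row (uid=3): no match → dropped.
- a row (uid=1): no match → dropped.
After projecting and ordering:
b.uid | a.uid | b.ip_last | b.attempts
9 | 9 | 51 | 3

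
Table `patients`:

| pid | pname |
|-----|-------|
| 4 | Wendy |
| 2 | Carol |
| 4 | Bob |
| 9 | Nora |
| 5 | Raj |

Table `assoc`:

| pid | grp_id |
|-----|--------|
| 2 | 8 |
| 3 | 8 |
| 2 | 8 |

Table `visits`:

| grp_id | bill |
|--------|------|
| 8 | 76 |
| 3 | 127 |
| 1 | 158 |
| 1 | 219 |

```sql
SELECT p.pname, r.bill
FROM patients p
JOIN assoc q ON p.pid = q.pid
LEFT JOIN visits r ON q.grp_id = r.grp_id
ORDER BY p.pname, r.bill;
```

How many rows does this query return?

2

Step 1 — p INNER JOIN q on pid → 2 row(s).
Then LEFT JOIN `visits r` on grp_id: each of those 2 rows is kept; rows whose q.grp_id has no match in r get NULL for r's columns.
Result: 2 row(s).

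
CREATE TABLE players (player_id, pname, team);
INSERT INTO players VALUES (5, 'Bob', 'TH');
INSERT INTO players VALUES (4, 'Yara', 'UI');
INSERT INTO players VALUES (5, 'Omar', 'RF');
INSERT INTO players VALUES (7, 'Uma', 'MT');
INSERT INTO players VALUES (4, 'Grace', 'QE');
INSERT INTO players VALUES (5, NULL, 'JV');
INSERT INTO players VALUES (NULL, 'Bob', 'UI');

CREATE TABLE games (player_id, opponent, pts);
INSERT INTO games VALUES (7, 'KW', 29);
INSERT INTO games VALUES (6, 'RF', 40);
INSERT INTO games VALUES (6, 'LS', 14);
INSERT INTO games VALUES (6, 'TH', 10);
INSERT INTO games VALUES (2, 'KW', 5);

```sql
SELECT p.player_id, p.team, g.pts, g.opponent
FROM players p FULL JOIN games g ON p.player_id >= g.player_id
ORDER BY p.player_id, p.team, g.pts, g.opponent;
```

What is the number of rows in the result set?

FULL OUTER JOIN keeps every row from both sides; unmatched rows get NULL for the other side's columns.
Matching on p.player_id >= g.player_id. A NULL in a compared column never satisfies the condition.
- p (player_id=5) pairs with 1 row(s) of g.
- p (player_id=4) pairs with 1 row(s) of g.
- p (player_id=5) pairs with 1 row(s) of g.
- p (player_id=7) pairs with 5 row(s) of g.
- p (player_id=4) pairs with 1 row(s) of g.
- p (player_id=5) pairs with 1 row(s) of g.
- p (player_id=NULL) has no partner → padded with NULL.
Total: 10 matched + 1 padded = 11 rows.

11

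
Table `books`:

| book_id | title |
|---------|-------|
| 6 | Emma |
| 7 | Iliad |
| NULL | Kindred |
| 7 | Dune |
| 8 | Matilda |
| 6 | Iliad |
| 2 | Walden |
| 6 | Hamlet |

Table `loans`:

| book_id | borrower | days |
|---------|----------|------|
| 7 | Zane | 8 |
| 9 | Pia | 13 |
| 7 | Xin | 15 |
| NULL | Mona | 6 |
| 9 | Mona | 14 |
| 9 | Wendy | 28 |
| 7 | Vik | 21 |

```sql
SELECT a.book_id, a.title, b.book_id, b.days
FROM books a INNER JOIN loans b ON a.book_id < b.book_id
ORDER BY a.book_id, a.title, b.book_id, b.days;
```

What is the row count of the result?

33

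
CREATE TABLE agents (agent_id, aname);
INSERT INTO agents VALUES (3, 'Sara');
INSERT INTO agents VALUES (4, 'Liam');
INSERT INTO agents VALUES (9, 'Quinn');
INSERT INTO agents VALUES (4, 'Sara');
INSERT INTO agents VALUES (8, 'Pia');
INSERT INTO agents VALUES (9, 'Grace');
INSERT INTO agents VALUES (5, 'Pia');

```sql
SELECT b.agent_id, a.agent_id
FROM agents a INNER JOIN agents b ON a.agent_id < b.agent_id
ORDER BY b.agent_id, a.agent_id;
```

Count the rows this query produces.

19

INNER JOIN keeps only pairs where the ON condition holds.
Matching on a.agent_id < b.agent_id.
- a row (agent_id=3): matches 6 b row(s) → 6 output row(s).
- a row (agent_id=4): matches 4 b row(s) → 4 output row(s).
- a row (agent_id=9): no match → dropped.
- a row (agent_id=4): matches 4 b row(s) → 4 output row(s).
- a row (agent_id=8): matches 2 b row(s) → 2 output row(s).
- a row (agent_id=9): no match → dropped.
- a row (agent_id=5): matches 3 b row(s) → 3 output row(s).
Total: 19 rows.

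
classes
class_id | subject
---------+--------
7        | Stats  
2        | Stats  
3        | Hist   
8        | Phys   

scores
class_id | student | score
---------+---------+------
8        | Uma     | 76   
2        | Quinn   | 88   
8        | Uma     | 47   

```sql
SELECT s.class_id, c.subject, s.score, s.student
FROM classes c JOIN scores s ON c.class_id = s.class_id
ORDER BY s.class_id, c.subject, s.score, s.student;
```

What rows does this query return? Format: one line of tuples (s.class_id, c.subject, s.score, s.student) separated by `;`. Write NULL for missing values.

INNER JOIN keeps only pairs where the ON condition holds.
Matching on c.class_id = s.class_id.
- c[0] class_id=7 → no match; dropped.
- c[1] class_id=2 → 1 match(es) in s → 1 row(s).
- c[2] class_id=3 → no match; dropped.
- c[3] class_id=8 → 2 match(es) in s → 2 row(s).
After projecting and ordering:
s.class_id | c.subject | s.score | s.student
2 | Stats | 88 | Quinn
8 | Phys | 47 | Uma
8 | Phys | 76 | Uma

(2, Stats, 88, Quinn); (8, Phys, 47, Uma); (8, Phys, 76, Uma)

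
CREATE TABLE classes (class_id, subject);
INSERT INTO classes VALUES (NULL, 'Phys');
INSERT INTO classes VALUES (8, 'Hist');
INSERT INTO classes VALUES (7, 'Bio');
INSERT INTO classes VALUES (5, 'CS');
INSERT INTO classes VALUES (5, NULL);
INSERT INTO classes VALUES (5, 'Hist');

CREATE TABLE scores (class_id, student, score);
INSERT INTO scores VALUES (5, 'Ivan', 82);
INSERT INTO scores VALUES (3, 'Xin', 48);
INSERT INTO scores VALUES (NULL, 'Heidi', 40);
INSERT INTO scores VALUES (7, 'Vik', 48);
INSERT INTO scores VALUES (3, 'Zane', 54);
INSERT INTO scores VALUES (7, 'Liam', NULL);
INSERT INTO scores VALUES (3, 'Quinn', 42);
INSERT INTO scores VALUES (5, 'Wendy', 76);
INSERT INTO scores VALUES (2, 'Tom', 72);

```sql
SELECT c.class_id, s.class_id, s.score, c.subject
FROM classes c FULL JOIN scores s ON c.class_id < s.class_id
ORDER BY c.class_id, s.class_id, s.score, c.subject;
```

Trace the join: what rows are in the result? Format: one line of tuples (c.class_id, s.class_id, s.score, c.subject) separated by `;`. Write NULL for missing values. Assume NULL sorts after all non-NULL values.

(5, 7, 48, CS); (5, 7, 48, Hist); (5, 7, 48, NULL); (5, 7, NULL, CS); (5, 7, NULL, Hist); (5, 7, NULL, NULL); (7, NULL, NULL, Bio); (8, NULL, NULL, Hist); (NULL, 2, 72, NULL); (NULL, 3, 42, NULL); (NULL, 3, 48, NULL); (NULL, 3, 54, NULL); (NULL, 5, 76, NULL); (NULL, 5, 82, NULL); (NULL, NULL, 40, NULL); (NULL, NULL, NULL, Phys)

FULL OUTER JOIN keeps every row from both sides; unmatched rows get NULL for the other side's columns.
Matching on c.class_id < s.class_id. A NULL in a compared column never satisfies the condition.
- class_id=NULL: no s row matches, row kept with s columns NULL.
- class_id=8: no s row matches, row kept with s columns NULL.
- class_id=7: no s row matches, row kept with s columns NULL.
- class_id=5: 2 matching s row(s), so 2 row(s) emitted.
- class_id=5: 2 matching s row(s), so 2 row(s) emitted.
- class_id=5: 2 matching s row(s), so 2 row(s) emitted.
- 7 s row(s) had no c match → kept, c columns NULL.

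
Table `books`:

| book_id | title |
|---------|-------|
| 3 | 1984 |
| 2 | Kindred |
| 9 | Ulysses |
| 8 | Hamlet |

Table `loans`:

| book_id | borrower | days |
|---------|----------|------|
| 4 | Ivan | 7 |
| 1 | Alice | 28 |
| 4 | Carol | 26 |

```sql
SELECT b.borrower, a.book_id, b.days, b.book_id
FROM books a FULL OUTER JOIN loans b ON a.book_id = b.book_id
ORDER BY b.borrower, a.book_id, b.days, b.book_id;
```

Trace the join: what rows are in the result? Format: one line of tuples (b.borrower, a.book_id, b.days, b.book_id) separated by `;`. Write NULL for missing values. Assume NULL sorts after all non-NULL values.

FULL OUTER JOIN keeps every row from both sides; unmatched rows get NULL for the other side's columns.
Matching on a.book_id = b.book_id.
Matched pairs: 0; unmatched a rows kept: 4; unmatched b rows kept: 3.

(Alice, NULL, 28, 1); (Carol, NULL, 26, 4); (Ivan, NULL, 7, 4); (NULL, 2, NULL, NULL); (NULL, 3, NULL, NULL); (NULL, 8, NULL, NULL); (NULL, 9, NULL, NULL)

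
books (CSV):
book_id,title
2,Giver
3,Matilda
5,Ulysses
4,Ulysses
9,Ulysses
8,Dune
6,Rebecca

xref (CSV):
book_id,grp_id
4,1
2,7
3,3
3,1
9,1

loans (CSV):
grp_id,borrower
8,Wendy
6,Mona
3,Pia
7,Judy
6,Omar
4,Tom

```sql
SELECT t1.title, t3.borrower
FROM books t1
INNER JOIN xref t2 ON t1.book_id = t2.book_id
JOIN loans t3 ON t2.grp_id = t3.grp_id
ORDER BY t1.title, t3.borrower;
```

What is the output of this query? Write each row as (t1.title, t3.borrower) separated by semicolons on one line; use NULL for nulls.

(Giver, Judy); (Matilda, Pia)

Evaluate left to right. First `books t1 INNER JOIN xref t2` on book_id: 5 row(s).
Then INNER JOIN `loans t3` on grp_id: keep only rows whose t2.grp_id appears in t3.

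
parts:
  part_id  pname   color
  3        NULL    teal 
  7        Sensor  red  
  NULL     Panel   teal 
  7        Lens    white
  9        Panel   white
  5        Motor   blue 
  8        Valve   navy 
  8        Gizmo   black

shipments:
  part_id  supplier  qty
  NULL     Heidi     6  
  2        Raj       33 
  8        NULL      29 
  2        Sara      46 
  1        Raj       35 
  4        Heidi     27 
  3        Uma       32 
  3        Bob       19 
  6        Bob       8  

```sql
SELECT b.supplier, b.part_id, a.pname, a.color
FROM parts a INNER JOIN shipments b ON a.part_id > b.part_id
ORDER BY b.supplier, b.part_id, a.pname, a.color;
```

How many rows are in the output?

45

INNER JOIN keeps only pairs where the ON condition holds.
Matching on a.part_id > b.part_id. A NULL in a compared column never satisfies the condition.
- a row (part_id=3): matches 3 b row(s) → 3 output row(s).
- a row (part_id=7): matches 7 b row(s) → 7 output row(s).
- a row (part_id=NULL): no match → dropped.
- a row (part_id=7): matches 7 b row(s) → 7 output row(s).
- a row (part_id=9): matches 8 b row(s) → 8 output row(s).
- a row (part_id=5): matches 6 b row(s) → 6 output row(s).
- a row (part_id=8): matches 7 b row(s) → 7 output row(s).
- a row (part_id=8): matches 7 b row(s) → 7 output row(s).
Total: 45 rows.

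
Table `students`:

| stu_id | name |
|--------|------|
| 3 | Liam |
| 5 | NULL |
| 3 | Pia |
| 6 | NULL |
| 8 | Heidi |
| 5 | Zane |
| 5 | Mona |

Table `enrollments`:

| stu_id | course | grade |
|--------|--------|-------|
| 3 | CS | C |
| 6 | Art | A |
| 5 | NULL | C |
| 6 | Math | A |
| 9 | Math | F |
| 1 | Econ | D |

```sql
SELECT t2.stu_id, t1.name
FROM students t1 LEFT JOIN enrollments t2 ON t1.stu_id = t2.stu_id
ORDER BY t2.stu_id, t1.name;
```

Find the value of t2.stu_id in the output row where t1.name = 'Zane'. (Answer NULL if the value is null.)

LEFT JOIN keeps every row from `students`; unmatched rows get NULL for `enrollments`'s columns.
Matching on t1.stu_id = t2.stu_id.
- stu_id=3: 1 matching t2 row(s), so 1 row(s) emitted.
- stu_id=5: 1 matching t2 row(s), so 1 row(s) emitted.
- stu_id=3: 1 matching t2 row(s), so 1 row(s) emitted.
- stu_id=6: 2 matching t2 row(s), so 2 row(s) emitted.
- stu_id=8: no t2 row matches, row kept with t2 columns NULL.
- stu_id=5: 1 matching t2 row(s), so 1 row(s) emitted.
- stu_id=5: 1 matching t2 row(s), so 1 row(s) emitted.

5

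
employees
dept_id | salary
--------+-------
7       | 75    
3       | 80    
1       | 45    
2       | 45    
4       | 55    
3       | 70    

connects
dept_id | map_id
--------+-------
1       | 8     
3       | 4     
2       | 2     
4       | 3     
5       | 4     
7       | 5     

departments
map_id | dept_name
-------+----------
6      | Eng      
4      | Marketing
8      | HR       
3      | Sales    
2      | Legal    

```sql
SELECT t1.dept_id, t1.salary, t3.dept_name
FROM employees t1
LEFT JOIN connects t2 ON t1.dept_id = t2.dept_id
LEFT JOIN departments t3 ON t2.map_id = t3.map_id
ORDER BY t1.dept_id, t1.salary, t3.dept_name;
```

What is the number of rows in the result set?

6

Joins associate left-to-right: employees LEFT JOIN connects on dept_id gives 6 intermediate row(s).
Then LEFT JOIN `departments t3` on map_id: each of those 6 rows is kept; rows whose t2.map_id has no match in t3 get NULL for t3's columns.
Result: 6 row(s).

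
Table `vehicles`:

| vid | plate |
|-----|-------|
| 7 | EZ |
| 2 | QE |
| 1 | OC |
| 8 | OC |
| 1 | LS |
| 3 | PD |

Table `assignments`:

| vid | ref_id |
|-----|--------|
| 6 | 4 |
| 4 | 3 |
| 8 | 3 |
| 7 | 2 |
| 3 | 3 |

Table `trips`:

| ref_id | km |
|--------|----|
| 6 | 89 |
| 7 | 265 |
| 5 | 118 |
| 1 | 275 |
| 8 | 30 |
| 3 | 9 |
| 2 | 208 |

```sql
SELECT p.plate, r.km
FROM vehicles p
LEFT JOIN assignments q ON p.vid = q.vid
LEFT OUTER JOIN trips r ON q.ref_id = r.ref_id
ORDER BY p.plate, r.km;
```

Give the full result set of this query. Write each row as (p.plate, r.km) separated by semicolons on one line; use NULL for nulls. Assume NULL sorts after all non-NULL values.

Step 1 — p LEFT JOIN q on vid → 6 row(s).
Then LEFT JOIN `trips r` on ref_id: each of those 6 rows is kept; rows whose q.ref_id has no match in r get NULL for r's columns.

(EZ, 208); (LS, NULL); (OC, 9); (OC, NULL); (PD, 9); (QE, NULL)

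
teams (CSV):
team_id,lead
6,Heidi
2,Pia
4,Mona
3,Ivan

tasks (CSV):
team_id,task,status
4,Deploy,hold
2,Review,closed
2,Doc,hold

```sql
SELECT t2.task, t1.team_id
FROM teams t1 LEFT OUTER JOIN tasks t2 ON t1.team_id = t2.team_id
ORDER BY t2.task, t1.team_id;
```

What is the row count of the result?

LEFT JOIN keeps every row from `teams`; unmatched rows get NULL for `tasks`'s columns.
Matching on t1.team_id = t2.team_id.
- team_id=6: no t2 row matches, row kept with t2 columns NULL.
- team_id=2: 2 matching t2 row(s), so 2 row(s) emitted.
- team_id=4: 1 matching t2 row(s), so 1 row(s) emitted.
- team_id=3: no t2 row matches, row kept with t2 columns NULL.
Total: 3 matched + 2 padded = 5 rows.

5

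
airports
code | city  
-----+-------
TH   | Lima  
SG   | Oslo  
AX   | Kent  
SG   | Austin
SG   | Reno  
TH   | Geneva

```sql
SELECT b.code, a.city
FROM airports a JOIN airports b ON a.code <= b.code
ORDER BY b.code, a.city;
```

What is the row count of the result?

25

INNER JOIN keeps only pairs where the ON condition holds.
Matching on a.code <= b.code.
- a row (code=TH): matches 2 b row(s) → 2 output row(s).
- a row (code=SG): matches 5 b row(s) → 5 output row(s).
- a row (code=AX): matches 6 b row(s) → 6 output row(s).
- a row (code=SG): matches 5 b row(s) → 5 output row(s).
- a row (code=SG): matches 5 b row(s) → 5 output row(s).
- a row (code=TH): matches 2 b row(s) → 2 output row(s).
Total: 25 rows.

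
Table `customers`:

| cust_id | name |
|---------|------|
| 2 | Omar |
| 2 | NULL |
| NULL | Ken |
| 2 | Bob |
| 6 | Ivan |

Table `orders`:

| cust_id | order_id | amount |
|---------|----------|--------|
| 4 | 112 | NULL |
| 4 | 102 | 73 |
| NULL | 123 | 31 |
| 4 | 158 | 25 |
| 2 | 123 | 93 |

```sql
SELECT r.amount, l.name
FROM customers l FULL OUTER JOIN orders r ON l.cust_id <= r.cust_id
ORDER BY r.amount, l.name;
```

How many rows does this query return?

15

FULL OUTER JOIN keeps every row from both sides; unmatched rows get NULL for the other side's columns.
Matching on l.cust_id <= r.cust_id. A NULL in a compared column never satisfies the condition.
- cust_id=2: 4 matching r row(s), so 4 row(s) emitted.
- cust_id=2: 4 matching r row(s), so 4 row(s) emitted.
- cust_id=NULL: no r row matches, row kept with r columns NULL.
- cust_id=2: 4 matching r row(s), so 4 row(s) emitted.
- cust_id=6: no r row matches, row kept with r columns NULL.
- 1 r row(s) had no l match → kept, l columns NULL.
Total: 12 matched + 3 padded = 15 rows.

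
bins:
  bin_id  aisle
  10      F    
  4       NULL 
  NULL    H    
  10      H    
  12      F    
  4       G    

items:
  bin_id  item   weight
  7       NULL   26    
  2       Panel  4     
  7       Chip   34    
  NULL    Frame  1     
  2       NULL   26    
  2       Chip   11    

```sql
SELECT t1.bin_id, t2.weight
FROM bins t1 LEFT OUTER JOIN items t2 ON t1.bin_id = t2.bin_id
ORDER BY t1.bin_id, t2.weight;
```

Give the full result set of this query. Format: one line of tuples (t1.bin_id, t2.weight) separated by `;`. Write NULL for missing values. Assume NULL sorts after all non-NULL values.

(4, NULL); (4, NULL); (10, NULL); (10, NULL); (12, NULL); (NULL, NULL)

LEFT JOIN keeps every row from `bins`; unmatched rows get NULL for `items`'s columns.
Matching on t1.bin_id = t2.bin_id. A NULL in a compared column never satisfies the condition.
- t1[0] bin_id=10 → no match; kept with NULLs on the t2 side.
- t1[1] bin_id=4 → no match; kept with NULLs on the t2 side.
- t1[2] bin_id=NULL → no match; kept with NULLs on the t2 side.
- t1[3] bin_id=10 → no match; kept with NULLs on the t2 side.
- t1[4] bin_id=12 → no match; kept with NULLs on the t2 side.
- t1[5] bin_id=4 → no match; kept with NULLs on the t2 side.
After projecting and ordering:
t1.bin_id | t2.weight
4 | NULL
4 | NULL
10 | NULL
10 | NULL
12 | NULL
NULL | NULL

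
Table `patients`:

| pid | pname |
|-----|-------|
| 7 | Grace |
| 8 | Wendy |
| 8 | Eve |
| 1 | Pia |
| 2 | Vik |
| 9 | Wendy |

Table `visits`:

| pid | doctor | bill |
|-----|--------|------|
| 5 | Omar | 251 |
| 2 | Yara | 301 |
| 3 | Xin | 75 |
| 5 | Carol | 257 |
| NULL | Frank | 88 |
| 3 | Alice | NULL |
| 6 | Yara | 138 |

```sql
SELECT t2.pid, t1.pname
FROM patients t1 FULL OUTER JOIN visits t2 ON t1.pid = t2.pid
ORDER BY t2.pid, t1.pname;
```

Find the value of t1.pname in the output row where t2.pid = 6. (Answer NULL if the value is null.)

NULL

FULL OUTER JOIN keeps every row from both sides; unmatched rows get NULL for the other side's columns.
Matching on t1.pid = t2.pid. A NULL in a compared column never satisfies the condition.
Matched pairs: 1; unmatched t1 rows kept: 5; unmatched t2 rows kept: 6.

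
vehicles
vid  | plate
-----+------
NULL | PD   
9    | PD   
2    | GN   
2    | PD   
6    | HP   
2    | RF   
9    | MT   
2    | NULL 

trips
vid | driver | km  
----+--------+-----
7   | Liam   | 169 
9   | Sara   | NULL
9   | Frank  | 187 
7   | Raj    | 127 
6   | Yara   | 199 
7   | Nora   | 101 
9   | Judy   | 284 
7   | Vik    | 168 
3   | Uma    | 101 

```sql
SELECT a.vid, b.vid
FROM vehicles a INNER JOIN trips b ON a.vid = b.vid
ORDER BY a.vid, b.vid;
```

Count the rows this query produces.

INNER JOIN keeps only pairs where the ON condition holds.
Matching on a.vid = b.vid. A NULL in a compared column never satisfies the condition.
- vid=NULL: no matching b row, dropped.
- vid=9: 3 matching b row(s), so 3 row(s) emitted.
- vid=2: no matching b row, dropped.
- vid=2: no matching b row, dropped.
- vid=6: 1 matching b row(s), so 1 row(s) emitted.
- vid=2: no matching b row, dropped.
- vid=9: 3 matching b row(s), so 3 row(s) emitted.
- vid=2: no matching b row, dropped.
Total: 7 rows.

7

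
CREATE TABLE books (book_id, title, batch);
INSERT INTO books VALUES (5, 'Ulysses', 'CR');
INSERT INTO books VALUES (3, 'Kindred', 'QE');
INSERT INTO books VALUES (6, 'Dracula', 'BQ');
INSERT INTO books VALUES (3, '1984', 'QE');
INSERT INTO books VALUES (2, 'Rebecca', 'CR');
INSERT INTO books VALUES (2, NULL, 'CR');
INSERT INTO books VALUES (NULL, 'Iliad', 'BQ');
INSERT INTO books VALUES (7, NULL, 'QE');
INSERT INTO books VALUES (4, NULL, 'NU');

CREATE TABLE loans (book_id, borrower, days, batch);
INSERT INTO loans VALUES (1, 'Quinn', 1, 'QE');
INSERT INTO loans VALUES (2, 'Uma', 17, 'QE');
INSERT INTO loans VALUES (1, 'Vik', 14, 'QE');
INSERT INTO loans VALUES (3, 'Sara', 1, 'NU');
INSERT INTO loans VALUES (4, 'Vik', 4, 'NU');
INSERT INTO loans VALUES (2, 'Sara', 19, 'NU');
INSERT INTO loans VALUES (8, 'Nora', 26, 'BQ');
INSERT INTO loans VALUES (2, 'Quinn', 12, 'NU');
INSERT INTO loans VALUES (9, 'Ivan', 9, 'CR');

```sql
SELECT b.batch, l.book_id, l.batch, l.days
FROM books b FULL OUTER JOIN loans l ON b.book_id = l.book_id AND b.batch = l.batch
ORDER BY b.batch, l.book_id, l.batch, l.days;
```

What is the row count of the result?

17

FULL OUTER JOIN keeps every row from both sides; unmatched rows get NULL for the other side's columns.
Matching on b.book_id = l.book_id AND b.batch = l.batch. A NULL in a compared column never satisfies the condition.
- b row (book_id=5, batch=CR): no match → kept, l columns NULL.
- b row (book_id=3, batch=QE): no match → kept, l columns NULL.
- b row (book_id=6, batch=BQ): no match → kept, l columns NULL.
- b row (book_id=3, batch=QE): no match → kept, l columns NULL.
- b row (book_id=2, batch=CR): no match → kept, l columns NULL.
- b row (book_id=2, batch=CR): no match → kept, l columns NULL.
- b row (book_id=NULL, batch=BQ): no match → kept, l columns NULL.
- b row (book_id=7, batch=QE): no match → kept, l columns NULL.
- b row (book_id=4, batch=NU): matches 1 l row(s) → 1 output row(s).
- plus 8 unmatched l row(s), each kept with NULL b columns.
Total: 1 matched + 16 padded = 17 rows.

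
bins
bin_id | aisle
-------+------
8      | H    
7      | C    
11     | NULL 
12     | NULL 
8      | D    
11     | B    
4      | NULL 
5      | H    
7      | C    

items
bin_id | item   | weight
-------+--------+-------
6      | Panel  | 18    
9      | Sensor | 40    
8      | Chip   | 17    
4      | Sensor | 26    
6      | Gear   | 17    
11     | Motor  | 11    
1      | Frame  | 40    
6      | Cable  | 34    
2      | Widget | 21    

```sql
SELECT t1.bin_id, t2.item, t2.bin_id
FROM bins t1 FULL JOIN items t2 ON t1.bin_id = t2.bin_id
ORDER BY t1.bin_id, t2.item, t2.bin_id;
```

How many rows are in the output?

15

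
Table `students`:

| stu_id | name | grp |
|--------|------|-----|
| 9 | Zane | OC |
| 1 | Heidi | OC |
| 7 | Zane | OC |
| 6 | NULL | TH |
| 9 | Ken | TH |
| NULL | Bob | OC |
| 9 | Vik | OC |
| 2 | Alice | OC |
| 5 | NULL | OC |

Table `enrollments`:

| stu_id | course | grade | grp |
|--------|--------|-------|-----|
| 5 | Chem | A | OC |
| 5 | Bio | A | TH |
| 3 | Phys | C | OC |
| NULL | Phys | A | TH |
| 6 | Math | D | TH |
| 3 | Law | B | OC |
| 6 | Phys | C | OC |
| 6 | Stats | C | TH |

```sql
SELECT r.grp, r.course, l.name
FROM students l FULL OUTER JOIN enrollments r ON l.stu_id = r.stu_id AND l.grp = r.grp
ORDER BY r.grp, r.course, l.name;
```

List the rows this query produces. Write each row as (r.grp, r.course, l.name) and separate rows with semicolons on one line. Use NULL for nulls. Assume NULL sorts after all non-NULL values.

FULL OUTER JOIN keeps every row from both sides; unmatched rows get NULL for the other side's columns.
Matching on l.stu_id = r.stu_id AND l.grp = r.grp. A NULL in a compared column never satisfies the condition.
- l[0] stu_id=9, grp=OC → no match; kept with NULLs on the r side.
- l[1] stu_id=1, grp=OC → no match; kept with NULLs on the r side.
- l[2] stu_id=7, grp=OC → no match; kept with NULLs on the r side.
- l[3] stu_id=6, grp=TH → 2 match(es) in r → 2 row(s).
- l[4] stu_id=9, grp=TH → no match; kept with NULLs on the r side.
- l[5] stu_id=NULL, grp=OC → no match; kept with NULLs on the r side.
- l[6] stu_id=9, grp=OC → no match; kept with NULLs on the r side.
- l[7] stu_id=2, grp=OC → no match; kept with NULLs on the r side.
- l[8] stu_id=5, grp=OC → 1 match(es) in r → 1 row(s).
- 5 row(s) from r found no l partner → padded with NULL.

(OC, Chem, NULL); (OC, Law, NULL); (OC, Phys, NULL); (OC, Phys, NULL); (TH, Bio, NULL); (TH, Math, NULL); (TH, Phys, NULL); (TH, Stats, NULL); (NULL, NULL, Alice); (NULL, NULL, Bob); (NULL, NULL, Heidi); (NULL, NULL, Ken); (NULL, NULL, Vik); (NULL, NULL, Zane); (NULL, NULL, Zane)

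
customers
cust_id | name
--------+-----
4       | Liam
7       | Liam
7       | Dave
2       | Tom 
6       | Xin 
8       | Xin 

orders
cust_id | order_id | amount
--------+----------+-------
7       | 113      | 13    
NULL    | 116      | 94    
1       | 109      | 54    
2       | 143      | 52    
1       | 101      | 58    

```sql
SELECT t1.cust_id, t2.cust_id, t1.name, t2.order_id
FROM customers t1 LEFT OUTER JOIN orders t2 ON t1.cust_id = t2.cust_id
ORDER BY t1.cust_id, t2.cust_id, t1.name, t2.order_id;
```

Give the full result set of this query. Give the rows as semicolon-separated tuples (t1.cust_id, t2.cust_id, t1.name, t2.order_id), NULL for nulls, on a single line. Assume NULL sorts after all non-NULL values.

LEFT JOIN keeps every row from `customers`; unmatched rows get NULL for `orders`'s columns.
Matching on t1.cust_id = t2.cust_id. A NULL in a compared column never satisfies the condition.
Matched pairs: 3; unmatched t1 rows kept: 3.

(2, 2, Tom, 143); (4, NULL, Liam, NULL); (6, NULL, Xin, NULL); (7, 7, Dave, 113); (7, 7, Liam, 113); (8, NULL, Xin, NULL)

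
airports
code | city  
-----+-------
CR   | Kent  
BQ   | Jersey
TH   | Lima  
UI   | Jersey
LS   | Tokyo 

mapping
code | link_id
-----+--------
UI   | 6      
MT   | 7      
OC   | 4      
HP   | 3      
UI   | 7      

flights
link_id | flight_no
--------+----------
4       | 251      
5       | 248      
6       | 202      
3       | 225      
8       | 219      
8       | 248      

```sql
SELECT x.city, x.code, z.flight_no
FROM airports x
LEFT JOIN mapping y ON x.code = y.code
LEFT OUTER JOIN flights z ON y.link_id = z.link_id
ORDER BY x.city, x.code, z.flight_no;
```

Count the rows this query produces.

Step 1 — x LEFT JOIN y on code → 6 row(s).
Then LEFT JOIN `flights z` on link_id: each of those 6 rows is kept; rows whose y.link_id has no match in z get NULL for z's columns.
Result: 6 row(s).

6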